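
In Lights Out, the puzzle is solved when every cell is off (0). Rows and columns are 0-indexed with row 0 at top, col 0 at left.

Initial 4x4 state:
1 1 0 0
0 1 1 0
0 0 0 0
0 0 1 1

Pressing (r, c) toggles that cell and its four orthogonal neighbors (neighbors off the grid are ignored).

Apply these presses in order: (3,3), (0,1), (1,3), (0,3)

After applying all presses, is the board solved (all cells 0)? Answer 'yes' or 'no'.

After press 1 at (3,3):
1 1 0 0
0 1 1 0
0 0 0 1
0 0 0 0

After press 2 at (0,1):
0 0 1 0
0 0 1 0
0 0 0 1
0 0 0 0

After press 3 at (1,3):
0 0 1 1
0 0 0 1
0 0 0 0
0 0 0 0

After press 4 at (0,3):
0 0 0 0
0 0 0 0
0 0 0 0
0 0 0 0

Lights still on: 0

Answer: yes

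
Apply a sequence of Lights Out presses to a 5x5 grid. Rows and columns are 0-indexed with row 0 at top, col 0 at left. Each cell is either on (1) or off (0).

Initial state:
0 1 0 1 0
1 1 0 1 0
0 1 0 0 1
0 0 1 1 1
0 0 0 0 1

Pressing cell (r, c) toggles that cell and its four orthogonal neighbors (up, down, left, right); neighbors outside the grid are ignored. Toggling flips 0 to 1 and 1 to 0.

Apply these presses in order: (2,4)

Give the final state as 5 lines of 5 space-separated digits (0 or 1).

After press 1 at (2,4):
0 1 0 1 0
1 1 0 1 1
0 1 0 1 0
0 0 1 1 0
0 0 0 0 1

Answer: 0 1 0 1 0
1 1 0 1 1
0 1 0 1 0
0 0 1 1 0
0 0 0 0 1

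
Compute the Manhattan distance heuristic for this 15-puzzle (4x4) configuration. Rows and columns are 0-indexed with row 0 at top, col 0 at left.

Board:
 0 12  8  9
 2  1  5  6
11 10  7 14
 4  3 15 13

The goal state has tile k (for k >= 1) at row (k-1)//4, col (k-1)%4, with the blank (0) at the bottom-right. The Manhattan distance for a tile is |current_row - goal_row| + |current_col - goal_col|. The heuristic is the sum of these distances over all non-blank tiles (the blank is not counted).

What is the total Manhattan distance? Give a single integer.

Tile 12: (0,1)->(2,3) = 4
Tile 8: (0,2)->(1,3) = 2
Tile 9: (0,3)->(2,0) = 5
Tile 2: (1,0)->(0,1) = 2
Tile 1: (1,1)->(0,0) = 2
Tile 5: (1,2)->(1,0) = 2
Tile 6: (1,3)->(1,1) = 2
Tile 11: (2,0)->(2,2) = 2
Tile 10: (2,1)->(2,1) = 0
Tile 7: (2,2)->(1,2) = 1
Tile 14: (2,3)->(3,1) = 3
Tile 4: (3,0)->(0,3) = 6
Tile 3: (3,1)->(0,2) = 4
Tile 15: (3,2)->(3,2) = 0
Tile 13: (3,3)->(3,0) = 3
Sum: 4 + 2 + 5 + 2 + 2 + 2 + 2 + 2 + 0 + 1 + 3 + 6 + 4 + 0 + 3 = 38

Answer: 38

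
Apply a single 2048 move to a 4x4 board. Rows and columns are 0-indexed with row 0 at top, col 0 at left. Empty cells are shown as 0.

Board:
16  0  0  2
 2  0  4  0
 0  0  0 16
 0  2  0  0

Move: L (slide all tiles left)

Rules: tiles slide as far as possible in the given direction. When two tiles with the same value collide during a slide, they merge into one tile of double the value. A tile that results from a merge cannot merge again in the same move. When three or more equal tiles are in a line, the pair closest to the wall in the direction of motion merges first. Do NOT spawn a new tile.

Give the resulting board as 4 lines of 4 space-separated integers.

Slide left:
row 0: [16, 0, 0, 2] -> [16, 2, 0, 0]
row 1: [2, 0, 4, 0] -> [2, 4, 0, 0]
row 2: [0, 0, 0, 16] -> [16, 0, 0, 0]
row 3: [0, 2, 0, 0] -> [2, 0, 0, 0]

Answer: 16  2  0  0
 2  4  0  0
16  0  0  0
 2  0  0  0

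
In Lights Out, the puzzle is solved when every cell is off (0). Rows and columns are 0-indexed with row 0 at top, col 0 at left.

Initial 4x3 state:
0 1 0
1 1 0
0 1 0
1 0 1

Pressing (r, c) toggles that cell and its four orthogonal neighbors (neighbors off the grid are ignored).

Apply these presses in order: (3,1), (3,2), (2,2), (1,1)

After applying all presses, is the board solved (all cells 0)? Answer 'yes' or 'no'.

Answer: yes

Derivation:
After press 1 at (3,1):
0 1 0
1 1 0
0 0 0
0 1 0

After press 2 at (3,2):
0 1 0
1 1 0
0 0 1
0 0 1

After press 3 at (2,2):
0 1 0
1 1 1
0 1 0
0 0 0

After press 4 at (1,1):
0 0 0
0 0 0
0 0 0
0 0 0

Lights still on: 0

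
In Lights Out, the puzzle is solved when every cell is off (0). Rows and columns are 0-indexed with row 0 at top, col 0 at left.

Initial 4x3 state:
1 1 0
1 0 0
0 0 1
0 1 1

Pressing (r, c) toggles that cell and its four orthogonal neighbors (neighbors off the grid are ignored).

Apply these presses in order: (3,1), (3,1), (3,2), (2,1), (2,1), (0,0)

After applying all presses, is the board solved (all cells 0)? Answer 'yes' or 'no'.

Answer: yes

Derivation:
After press 1 at (3,1):
1 1 0
1 0 0
0 1 1
1 0 0

After press 2 at (3,1):
1 1 0
1 0 0
0 0 1
0 1 1

After press 3 at (3,2):
1 1 0
1 0 0
0 0 0
0 0 0

After press 4 at (2,1):
1 1 0
1 1 0
1 1 1
0 1 0

After press 5 at (2,1):
1 1 0
1 0 0
0 0 0
0 0 0

After press 6 at (0,0):
0 0 0
0 0 0
0 0 0
0 0 0

Lights still on: 0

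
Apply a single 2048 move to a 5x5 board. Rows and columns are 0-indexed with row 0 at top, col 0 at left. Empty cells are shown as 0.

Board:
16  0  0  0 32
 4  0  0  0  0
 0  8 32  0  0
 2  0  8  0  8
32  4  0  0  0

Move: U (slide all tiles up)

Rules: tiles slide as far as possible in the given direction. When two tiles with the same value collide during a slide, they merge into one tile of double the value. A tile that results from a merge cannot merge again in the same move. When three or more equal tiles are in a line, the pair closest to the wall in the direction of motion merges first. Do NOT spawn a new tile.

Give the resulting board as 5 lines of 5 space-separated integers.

Slide up:
col 0: [16, 4, 0, 2, 32] -> [16, 4, 2, 32, 0]
col 1: [0, 0, 8, 0, 4] -> [8, 4, 0, 0, 0]
col 2: [0, 0, 32, 8, 0] -> [32, 8, 0, 0, 0]
col 3: [0, 0, 0, 0, 0] -> [0, 0, 0, 0, 0]
col 4: [32, 0, 0, 8, 0] -> [32, 8, 0, 0, 0]

Answer: 16  8 32  0 32
 4  4  8  0  8
 2  0  0  0  0
32  0  0  0  0
 0  0  0  0  0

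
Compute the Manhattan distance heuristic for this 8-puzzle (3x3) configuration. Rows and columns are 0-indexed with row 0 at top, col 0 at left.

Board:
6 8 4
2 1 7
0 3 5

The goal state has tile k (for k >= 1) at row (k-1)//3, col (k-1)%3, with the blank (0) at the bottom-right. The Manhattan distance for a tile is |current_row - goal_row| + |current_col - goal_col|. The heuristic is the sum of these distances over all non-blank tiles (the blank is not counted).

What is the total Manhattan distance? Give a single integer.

Answer: 20

Derivation:
Tile 6: (0,0)->(1,2) = 3
Tile 8: (0,1)->(2,1) = 2
Tile 4: (0,2)->(1,0) = 3
Tile 2: (1,0)->(0,1) = 2
Tile 1: (1,1)->(0,0) = 2
Tile 7: (1,2)->(2,0) = 3
Tile 3: (2,1)->(0,2) = 3
Tile 5: (2,2)->(1,1) = 2
Sum: 3 + 2 + 3 + 2 + 2 + 3 + 3 + 2 = 20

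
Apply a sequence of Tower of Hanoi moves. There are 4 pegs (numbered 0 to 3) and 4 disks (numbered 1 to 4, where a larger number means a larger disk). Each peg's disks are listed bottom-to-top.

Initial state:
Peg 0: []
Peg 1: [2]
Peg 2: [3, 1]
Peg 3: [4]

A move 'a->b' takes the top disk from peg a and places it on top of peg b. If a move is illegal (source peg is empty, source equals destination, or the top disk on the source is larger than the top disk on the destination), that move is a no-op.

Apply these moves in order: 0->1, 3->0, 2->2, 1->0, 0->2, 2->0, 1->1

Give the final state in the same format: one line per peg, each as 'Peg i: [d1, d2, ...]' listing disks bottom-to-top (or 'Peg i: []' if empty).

After move 1 (0->1):
Peg 0: []
Peg 1: [2]
Peg 2: [3, 1]
Peg 3: [4]

After move 2 (3->0):
Peg 0: [4]
Peg 1: [2]
Peg 2: [3, 1]
Peg 3: []

After move 3 (2->2):
Peg 0: [4]
Peg 1: [2]
Peg 2: [3, 1]
Peg 3: []

After move 4 (1->0):
Peg 0: [4, 2]
Peg 1: []
Peg 2: [3, 1]
Peg 3: []

After move 5 (0->2):
Peg 0: [4, 2]
Peg 1: []
Peg 2: [3, 1]
Peg 3: []

After move 6 (2->0):
Peg 0: [4, 2, 1]
Peg 1: []
Peg 2: [3]
Peg 3: []

After move 7 (1->1):
Peg 0: [4, 2, 1]
Peg 1: []
Peg 2: [3]
Peg 3: []

Answer: Peg 0: [4, 2, 1]
Peg 1: []
Peg 2: [3]
Peg 3: []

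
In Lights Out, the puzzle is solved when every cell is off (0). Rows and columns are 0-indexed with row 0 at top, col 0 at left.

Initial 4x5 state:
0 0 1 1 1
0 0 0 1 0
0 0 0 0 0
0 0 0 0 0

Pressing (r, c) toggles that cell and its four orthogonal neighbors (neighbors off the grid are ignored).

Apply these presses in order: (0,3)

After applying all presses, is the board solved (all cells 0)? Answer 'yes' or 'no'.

After press 1 at (0,3):
0 0 0 0 0
0 0 0 0 0
0 0 0 0 0
0 0 0 0 0

Lights still on: 0

Answer: yes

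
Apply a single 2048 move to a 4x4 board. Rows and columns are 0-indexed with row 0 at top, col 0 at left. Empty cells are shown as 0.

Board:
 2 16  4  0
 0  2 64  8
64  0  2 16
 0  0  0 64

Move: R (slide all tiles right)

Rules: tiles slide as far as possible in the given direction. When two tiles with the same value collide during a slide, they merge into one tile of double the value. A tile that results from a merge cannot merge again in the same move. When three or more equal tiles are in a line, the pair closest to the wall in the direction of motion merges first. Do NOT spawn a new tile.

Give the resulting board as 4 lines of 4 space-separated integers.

Slide right:
row 0: [2, 16, 4, 0] -> [0, 2, 16, 4]
row 1: [0, 2, 64, 8] -> [0, 2, 64, 8]
row 2: [64, 0, 2, 16] -> [0, 64, 2, 16]
row 3: [0, 0, 0, 64] -> [0, 0, 0, 64]

Answer:  0  2 16  4
 0  2 64  8
 0 64  2 16
 0  0  0 64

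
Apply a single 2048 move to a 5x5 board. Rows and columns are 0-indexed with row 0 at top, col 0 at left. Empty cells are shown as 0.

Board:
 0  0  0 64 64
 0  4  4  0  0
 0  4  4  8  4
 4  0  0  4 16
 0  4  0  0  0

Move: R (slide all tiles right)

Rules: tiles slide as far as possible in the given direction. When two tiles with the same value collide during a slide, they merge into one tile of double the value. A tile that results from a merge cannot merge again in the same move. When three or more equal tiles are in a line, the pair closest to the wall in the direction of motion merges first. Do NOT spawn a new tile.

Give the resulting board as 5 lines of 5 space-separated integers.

Slide right:
row 0: [0, 0, 0, 64, 64] -> [0, 0, 0, 0, 128]
row 1: [0, 4, 4, 0, 0] -> [0, 0, 0, 0, 8]
row 2: [0, 4, 4, 8, 4] -> [0, 0, 8, 8, 4]
row 3: [4, 0, 0, 4, 16] -> [0, 0, 0, 8, 16]
row 4: [0, 4, 0, 0, 0] -> [0, 0, 0, 0, 4]

Answer:   0   0   0   0 128
  0   0   0   0   8
  0   0   8   8   4
  0   0   0   8  16
  0   0   0   0   4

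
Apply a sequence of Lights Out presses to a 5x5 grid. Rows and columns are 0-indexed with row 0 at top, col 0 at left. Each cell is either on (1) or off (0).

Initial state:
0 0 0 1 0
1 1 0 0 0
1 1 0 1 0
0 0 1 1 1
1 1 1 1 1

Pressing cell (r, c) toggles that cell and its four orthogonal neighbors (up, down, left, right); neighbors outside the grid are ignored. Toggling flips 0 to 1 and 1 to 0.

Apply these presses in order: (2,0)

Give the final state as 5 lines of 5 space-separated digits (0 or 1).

After press 1 at (2,0):
0 0 0 1 0
0 1 0 0 0
0 0 0 1 0
1 0 1 1 1
1 1 1 1 1

Answer: 0 0 0 1 0
0 1 0 0 0
0 0 0 1 0
1 0 1 1 1
1 1 1 1 1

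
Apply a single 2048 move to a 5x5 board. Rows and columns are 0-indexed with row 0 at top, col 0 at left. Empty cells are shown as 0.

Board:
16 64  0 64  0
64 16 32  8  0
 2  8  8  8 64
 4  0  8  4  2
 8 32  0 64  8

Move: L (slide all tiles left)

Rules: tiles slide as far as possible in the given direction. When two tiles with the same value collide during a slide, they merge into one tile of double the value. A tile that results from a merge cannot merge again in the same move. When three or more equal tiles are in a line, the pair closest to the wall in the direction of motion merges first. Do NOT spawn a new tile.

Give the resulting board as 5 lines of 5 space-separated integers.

Answer:  16 128   0   0   0
 64  16  32   8   0
  2  16   8  64   0
  4   8   4   2   0
  8  32  64   8   0

Derivation:
Slide left:
row 0: [16, 64, 0, 64, 0] -> [16, 128, 0, 0, 0]
row 1: [64, 16, 32, 8, 0] -> [64, 16, 32, 8, 0]
row 2: [2, 8, 8, 8, 64] -> [2, 16, 8, 64, 0]
row 3: [4, 0, 8, 4, 2] -> [4, 8, 4, 2, 0]
row 4: [8, 32, 0, 64, 8] -> [8, 32, 64, 8, 0]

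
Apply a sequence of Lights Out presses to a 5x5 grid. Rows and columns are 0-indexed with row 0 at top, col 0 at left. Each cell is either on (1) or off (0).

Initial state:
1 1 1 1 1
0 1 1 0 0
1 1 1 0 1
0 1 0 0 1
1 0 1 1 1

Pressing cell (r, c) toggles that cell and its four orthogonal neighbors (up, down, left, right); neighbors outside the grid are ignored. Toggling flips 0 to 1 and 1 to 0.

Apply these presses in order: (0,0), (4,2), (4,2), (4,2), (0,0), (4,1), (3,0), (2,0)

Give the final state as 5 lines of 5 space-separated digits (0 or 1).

After press 1 at (0,0):
0 0 1 1 1
1 1 1 0 0
1 1 1 0 1
0 1 0 0 1
1 0 1 1 1

After press 2 at (4,2):
0 0 1 1 1
1 1 1 0 0
1 1 1 0 1
0 1 1 0 1
1 1 0 0 1

After press 3 at (4,2):
0 0 1 1 1
1 1 1 0 0
1 1 1 0 1
0 1 0 0 1
1 0 1 1 1

After press 4 at (4,2):
0 0 1 1 1
1 1 1 0 0
1 1 1 0 1
0 1 1 0 1
1 1 0 0 1

After press 5 at (0,0):
1 1 1 1 1
0 1 1 0 0
1 1 1 0 1
0 1 1 0 1
1 1 0 0 1

After press 6 at (4,1):
1 1 1 1 1
0 1 1 0 0
1 1 1 0 1
0 0 1 0 1
0 0 1 0 1

After press 7 at (3,0):
1 1 1 1 1
0 1 1 0 0
0 1 1 0 1
1 1 1 0 1
1 0 1 0 1

After press 8 at (2,0):
1 1 1 1 1
1 1 1 0 0
1 0 1 0 1
0 1 1 0 1
1 0 1 0 1

Answer: 1 1 1 1 1
1 1 1 0 0
1 0 1 0 1
0 1 1 0 1
1 0 1 0 1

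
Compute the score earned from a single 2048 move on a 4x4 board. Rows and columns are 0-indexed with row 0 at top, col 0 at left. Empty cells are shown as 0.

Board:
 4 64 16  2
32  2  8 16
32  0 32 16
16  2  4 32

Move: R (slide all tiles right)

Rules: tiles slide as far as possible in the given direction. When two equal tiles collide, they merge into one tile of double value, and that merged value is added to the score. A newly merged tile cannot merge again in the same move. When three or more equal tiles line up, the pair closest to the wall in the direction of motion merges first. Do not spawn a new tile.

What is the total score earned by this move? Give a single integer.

Answer: 64

Derivation:
Slide right:
row 0: [4, 64, 16, 2] -> [4, 64, 16, 2]  score +0 (running 0)
row 1: [32, 2, 8, 16] -> [32, 2, 8, 16]  score +0 (running 0)
row 2: [32, 0, 32, 16] -> [0, 0, 64, 16]  score +64 (running 64)
row 3: [16, 2, 4, 32] -> [16, 2, 4, 32]  score +0 (running 64)
Board after move:
 4 64 16  2
32  2  8 16
 0  0 64 16
16  2  4 32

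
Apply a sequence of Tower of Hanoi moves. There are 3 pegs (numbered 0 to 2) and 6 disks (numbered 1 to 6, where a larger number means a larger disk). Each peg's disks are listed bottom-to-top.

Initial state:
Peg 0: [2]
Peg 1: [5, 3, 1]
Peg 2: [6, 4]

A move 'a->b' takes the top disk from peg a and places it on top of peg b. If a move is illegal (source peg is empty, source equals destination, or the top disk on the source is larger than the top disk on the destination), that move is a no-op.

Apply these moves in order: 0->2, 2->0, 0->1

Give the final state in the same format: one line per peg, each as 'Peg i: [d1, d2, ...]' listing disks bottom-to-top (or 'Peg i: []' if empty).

Answer: Peg 0: [2]
Peg 1: [5, 3, 1]
Peg 2: [6, 4]

Derivation:
After move 1 (0->2):
Peg 0: []
Peg 1: [5, 3, 1]
Peg 2: [6, 4, 2]

After move 2 (2->0):
Peg 0: [2]
Peg 1: [5, 3, 1]
Peg 2: [6, 4]

After move 3 (0->1):
Peg 0: [2]
Peg 1: [5, 3, 1]
Peg 2: [6, 4]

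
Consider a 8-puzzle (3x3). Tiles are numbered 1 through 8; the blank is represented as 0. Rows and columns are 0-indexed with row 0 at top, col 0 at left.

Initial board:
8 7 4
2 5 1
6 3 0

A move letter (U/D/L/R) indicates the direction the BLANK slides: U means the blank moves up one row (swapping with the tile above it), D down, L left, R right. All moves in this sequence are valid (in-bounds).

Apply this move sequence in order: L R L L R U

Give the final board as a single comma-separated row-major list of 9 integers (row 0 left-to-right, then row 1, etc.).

Answer: 8, 7, 4, 2, 0, 1, 6, 5, 3

Derivation:
After move 1 (L):
8 7 4
2 5 1
6 0 3

After move 2 (R):
8 7 4
2 5 1
6 3 0

After move 3 (L):
8 7 4
2 5 1
6 0 3

After move 4 (L):
8 7 4
2 5 1
0 6 3

After move 5 (R):
8 7 4
2 5 1
6 0 3

After move 6 (U):
8 7 4
2 0 1
6 5 3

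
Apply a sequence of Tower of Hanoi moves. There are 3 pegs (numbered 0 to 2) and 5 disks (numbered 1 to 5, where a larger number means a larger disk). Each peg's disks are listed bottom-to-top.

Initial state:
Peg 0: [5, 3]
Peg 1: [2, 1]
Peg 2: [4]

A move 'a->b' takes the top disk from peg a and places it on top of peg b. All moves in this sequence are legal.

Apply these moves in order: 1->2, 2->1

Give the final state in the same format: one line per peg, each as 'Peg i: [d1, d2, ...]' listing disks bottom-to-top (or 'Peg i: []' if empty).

Answer: Peg 0: [5, 3]
Peg 1: [2, 1]
Peg 2: [4]

Derivation:
After move 1 (1->2):
Peg 0: [5, 3]
Peg 1: [2]
Peg 2: [4, 1]

After move 2 (2->1):
Peg 0: [5, 3]
Peg 1: [2, 1]
Peg 2: [4]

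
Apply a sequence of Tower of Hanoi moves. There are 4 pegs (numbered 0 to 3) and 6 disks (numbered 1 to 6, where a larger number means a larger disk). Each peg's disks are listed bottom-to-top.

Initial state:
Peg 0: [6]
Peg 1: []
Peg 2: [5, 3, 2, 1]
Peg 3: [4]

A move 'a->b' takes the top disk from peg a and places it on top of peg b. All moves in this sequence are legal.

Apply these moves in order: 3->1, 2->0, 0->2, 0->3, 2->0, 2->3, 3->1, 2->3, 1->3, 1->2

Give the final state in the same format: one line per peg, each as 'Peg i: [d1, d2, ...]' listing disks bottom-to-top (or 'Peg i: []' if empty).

Answer: Peg 0: [1]
Peg 1: []
Peg 2: [5, 4]
Peg 3: [6, 3, 2]

Derivation:
After move 1 (3->1):
Peg 0: [6]
Peg 1: [4]
Peg 2: [5, 3, 2, 1]
Peg 3: []

After move 2 (2->0):
Peg 0: [6, 1]
Peg 1: [4]
Peg 2: [5, 3, 2]
Peg 3: []

After move 3 (0->2):
Peg 0: [6]
Peg 1: [4]
Peg 2: [5, 3, 2, 1]
Peg 3: []

After move 4 (0->3):
Peg 0: []
Peg 1: [4]
Peg 2: [5, 3, 2, 1]
Peg 3: [6]

After move 5 (2->0):
Peg 0: [1]
Peg 1: [4]
Peg 2: [5, 3, 2]
Peg 3: [6]

After move 6 (2->3):
Peg 0: [1]
Peg 1: [4]
Peg 2: [5, 3]
Peg 3: [6, 2]

After move 7 (3->1):
Peg 0: [1]
Peg 1: [4, 2]
Peg 2: [5, 3]
Peg 3: [6]

After move 8 (2->3):
Peg 0: [1]
Peg 1: [4, 2]
Peg 2: [5]
Peg 3: [6, 3]

After move 9 (1->3):
Peg 0: [1]
Peg 1: [4]
Peg 2: [5]
Peg 3: [6, 3, 2]

After move 10 (1->2):
Peg 0: [1]
Peg 1: []
Peg 2: [5, 4]
Peg 3: [6, 3, 2]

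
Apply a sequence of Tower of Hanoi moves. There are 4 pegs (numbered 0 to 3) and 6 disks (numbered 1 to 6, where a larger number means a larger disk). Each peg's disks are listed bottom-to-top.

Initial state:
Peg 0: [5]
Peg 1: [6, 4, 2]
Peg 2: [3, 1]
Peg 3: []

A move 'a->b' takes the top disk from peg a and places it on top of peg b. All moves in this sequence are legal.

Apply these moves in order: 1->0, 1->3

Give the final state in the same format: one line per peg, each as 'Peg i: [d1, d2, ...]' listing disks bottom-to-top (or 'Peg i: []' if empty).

After move 1 (1->0):
Peg 0: [5, 2]
Peg 1: [6, 4]
Peg 2: [3, 1]
Peg 3: []

After move 2 (1->3):
Peg 0: [5, 2]
Peg 1: [6]
Peg 2: [3, 1]
Peg 3: [4]

Answer: Peg 0: [5, 2]
Peg 1: [6]
Peg 2: [3, 1]
Peg 3: [4]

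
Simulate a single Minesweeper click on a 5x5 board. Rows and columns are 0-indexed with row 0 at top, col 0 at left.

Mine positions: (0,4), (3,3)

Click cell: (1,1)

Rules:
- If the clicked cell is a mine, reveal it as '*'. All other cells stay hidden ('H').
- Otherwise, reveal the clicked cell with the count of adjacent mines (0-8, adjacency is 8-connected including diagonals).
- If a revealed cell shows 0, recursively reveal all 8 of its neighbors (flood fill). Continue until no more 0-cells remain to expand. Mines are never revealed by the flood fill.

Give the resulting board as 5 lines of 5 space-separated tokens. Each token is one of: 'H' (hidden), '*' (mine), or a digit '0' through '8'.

0 0 0 1 H
0 0 0 1 H
0 0 1 1 H
0 0 1 H H
0 0 1 H H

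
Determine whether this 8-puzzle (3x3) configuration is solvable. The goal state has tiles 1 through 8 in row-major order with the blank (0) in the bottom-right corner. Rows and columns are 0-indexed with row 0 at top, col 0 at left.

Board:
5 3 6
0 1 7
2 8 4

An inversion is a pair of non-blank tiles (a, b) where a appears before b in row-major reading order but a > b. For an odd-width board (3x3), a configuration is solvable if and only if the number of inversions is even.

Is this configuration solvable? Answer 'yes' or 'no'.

Answer: yes

Derivation:
Inversions (pairs i<j in row-major order where tile[i] > tile[j] > 0): 12
12 is even, so the puzzle is solvable.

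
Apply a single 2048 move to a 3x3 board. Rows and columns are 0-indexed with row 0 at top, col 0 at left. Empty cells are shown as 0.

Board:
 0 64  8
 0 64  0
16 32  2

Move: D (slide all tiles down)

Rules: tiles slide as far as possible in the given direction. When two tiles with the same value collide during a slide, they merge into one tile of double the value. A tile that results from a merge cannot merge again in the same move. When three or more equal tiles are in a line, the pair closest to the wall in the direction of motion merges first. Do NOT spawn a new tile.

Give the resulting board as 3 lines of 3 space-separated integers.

Answer:   0   0   0
  0 128   8
 16  32   2

Derivation:
Slide down:
col 0: [0, 0, 16] -> [0, 0, 16]
col 1: [64, 64, 32] -> [0, 128, 32]
col 2: [8, 0, 2] -> [0, 8, 2]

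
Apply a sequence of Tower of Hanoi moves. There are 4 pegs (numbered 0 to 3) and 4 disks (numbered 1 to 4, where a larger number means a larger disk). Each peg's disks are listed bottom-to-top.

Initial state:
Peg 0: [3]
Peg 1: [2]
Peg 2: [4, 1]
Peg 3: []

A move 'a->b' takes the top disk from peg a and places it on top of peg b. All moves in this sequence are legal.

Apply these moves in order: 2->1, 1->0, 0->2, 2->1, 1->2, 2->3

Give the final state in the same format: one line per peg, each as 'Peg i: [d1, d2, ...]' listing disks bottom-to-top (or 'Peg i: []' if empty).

Answer: Peg 0: [3]
Peg 1: [2]
Peg 2: [4]
Peg 3: [1]

Derivation:
After move 1 (2->1):
Peg 0: [3]
Peg 1: [2, 1]
Peg 2: [4]
Peg 3: []

After move 2 (1->0):
Peg 0: [3, 1]
Peg 1: [2]
Peg 2: [4]
Peg 3: []

After move 3 (0->2):
Peg 0: [3]
Peg 1: [2]
Peg 2: [4, 1]
Peg 3: []

After move 4 (2->1):
Peg 0: [3]
Peg 1: [2, 1]
Peg 2: [4]
Peg 3: []

After move 5 (1->2):
Peg 0: [3]
Peg 1: [2]
Peg 2: [4, 1]
Peg 3: []

After move 6 (2->3):
Peg 0: [3]
Peg 1: [2]
Peg 2: [4]
Peg 3: [1]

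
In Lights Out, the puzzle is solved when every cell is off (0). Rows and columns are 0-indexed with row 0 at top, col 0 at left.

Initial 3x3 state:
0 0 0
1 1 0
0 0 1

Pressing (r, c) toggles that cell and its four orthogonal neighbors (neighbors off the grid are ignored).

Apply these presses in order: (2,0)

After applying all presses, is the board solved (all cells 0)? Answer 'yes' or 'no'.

After press 1 at (2,0):
0 0 0
0 1 0
1 1 1

Lights still on: 4

Answer: no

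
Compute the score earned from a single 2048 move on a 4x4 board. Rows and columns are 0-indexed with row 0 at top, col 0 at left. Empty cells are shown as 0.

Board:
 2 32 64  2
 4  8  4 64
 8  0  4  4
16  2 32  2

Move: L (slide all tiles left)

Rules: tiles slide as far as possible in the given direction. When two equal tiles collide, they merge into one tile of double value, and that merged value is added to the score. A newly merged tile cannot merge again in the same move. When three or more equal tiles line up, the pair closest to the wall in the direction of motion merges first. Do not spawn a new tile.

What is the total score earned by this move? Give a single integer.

Slide left:
row 0: [2, 32, 64, 2] -> [2, 32, 64, 2]  score +0 (running 0)
row 1: [4, 8, 4, 64] -> [4, 8, 4, 64]  score +0 (running 0)
row 2: [8, 0, 4, 4] -> [8, 8, 0, 0]  score +8 (running 8)
row 3: [16, 2, 32, 2] -> [16, 2, 32, 2]  score +0 (running 8)
Board after move:
 2 32 64  2
 4  8  4 64
 8  8  0  0
16  2 32  2

Answer: 8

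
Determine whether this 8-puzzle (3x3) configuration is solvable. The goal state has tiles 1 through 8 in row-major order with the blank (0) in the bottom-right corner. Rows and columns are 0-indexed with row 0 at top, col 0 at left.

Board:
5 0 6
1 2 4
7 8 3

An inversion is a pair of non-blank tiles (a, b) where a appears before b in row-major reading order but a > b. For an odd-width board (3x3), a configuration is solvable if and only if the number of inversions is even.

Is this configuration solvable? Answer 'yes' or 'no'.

Inversions (pairs i<j in row-major order where tile[i] > tile[j] > 0): 11
11 is odd, so the puzzle is not solvable.

Answer: no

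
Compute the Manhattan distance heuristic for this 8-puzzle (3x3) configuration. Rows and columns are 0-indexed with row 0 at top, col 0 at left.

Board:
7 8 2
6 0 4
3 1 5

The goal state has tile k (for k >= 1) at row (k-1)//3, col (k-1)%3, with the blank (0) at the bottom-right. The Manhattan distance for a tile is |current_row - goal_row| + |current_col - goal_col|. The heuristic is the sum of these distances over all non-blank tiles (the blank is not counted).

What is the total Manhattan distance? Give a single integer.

Tile 7: at (0,0), goal (2,0), distance |0-2|+|0-0| = 2
Tile 8: at (0,1), goal (2,1), distance |0-2|+|1-1| = 2
Tile 2: at (0,2), goal (0,1), distance |0-0|+|2-1| = 1
Tile 6: at (1,0), goal (1,2), distance |1-1|+|0-2| = 2
Tile 4: at (1,2), goal (1,0), distance |1-1|+|2-0| = 2
Tile 3: at (2,0), goal (0,2), distance |2-0|+|0-2| = 4
Tile 1: at (2,1), goal (0,0), distance |2-0|+|1-0| = 3
Tile 5: at (2,2), goal (1,1), distance |2-1|+|2-1| = 2
Sum: 2 + 2 + 1 + 2 + 2 + 4 + 3 + 2 = 18

Answer: 18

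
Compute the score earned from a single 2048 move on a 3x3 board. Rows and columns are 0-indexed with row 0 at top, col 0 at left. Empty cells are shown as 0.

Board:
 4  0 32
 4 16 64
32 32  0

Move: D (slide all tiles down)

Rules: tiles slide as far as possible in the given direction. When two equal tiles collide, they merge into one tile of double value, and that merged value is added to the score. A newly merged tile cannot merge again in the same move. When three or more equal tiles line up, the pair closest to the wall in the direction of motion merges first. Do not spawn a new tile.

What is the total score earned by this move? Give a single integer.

Answer: 8

Derivation:
Slide down:
col 0: [4, 4, 32] -> [0, 8, 32]  score +8 (running 8)
col 1: [0, 16, 32] -> [0, 16, 32]  score +0 (running 8)
col 2: [32, 64, 0] -> [0, 32, 64]  score +0 (running 8)
Board after move:
 0  0  0
 8 16 32
32 32 64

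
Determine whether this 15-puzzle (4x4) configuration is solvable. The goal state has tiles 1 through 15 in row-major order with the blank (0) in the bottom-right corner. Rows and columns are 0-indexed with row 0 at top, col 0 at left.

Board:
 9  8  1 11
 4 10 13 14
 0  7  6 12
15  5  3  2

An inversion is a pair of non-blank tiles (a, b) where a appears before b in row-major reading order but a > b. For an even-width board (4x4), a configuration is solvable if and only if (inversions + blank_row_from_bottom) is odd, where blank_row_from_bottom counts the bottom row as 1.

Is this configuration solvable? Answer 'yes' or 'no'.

Answer: yes

Derivation:
Inversions: 57
Blank is in row 2 (0-indexed from top), which is row 2 counting from the bottom (bottom = 1).
57 + 2 = 59, which is odd, so the puzzle is solvable.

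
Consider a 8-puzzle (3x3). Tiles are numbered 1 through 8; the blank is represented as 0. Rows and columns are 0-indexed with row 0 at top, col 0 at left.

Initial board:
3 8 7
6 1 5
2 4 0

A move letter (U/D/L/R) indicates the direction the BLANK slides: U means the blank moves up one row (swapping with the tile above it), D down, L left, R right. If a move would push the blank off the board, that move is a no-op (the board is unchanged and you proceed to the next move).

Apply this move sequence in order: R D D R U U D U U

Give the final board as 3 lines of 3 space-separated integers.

Answer: 3 8 0
6 1 7
2 4 5

Derivation:
After move 1 (R):
3 8 7
6 1 5
2 4 0

After move 2 (D):
3 8 7
6 1 5
2 4 0

After move 3 (D):
3 8 7
6 1 5
2 4 0

After move 4 (R):
3 8 7
6 1 5
2 4 0

After move 5 (U):
3 8 7
6 1 0
2 4 5

After move 6 (U):
3 8 0
6 1 7
2 4 5

After move 7 (D):
3 8 7
6 1 0
2 4 5

After move 8 (U):
3 8 0
6 1 7
2 4 5

After move 9 (U):
3 8 0
6 1 7
2 4 5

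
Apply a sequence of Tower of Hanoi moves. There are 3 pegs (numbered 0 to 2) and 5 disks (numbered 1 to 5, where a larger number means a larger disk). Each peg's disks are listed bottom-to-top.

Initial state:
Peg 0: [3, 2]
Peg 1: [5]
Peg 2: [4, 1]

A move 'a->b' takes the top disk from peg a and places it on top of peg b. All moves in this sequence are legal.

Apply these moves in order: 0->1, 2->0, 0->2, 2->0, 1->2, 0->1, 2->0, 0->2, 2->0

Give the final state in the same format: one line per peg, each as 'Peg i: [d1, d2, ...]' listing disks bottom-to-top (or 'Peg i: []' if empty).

After move 1 (0->1):
Peg 0: [3]
Peg 1: [5, 2]
Peg 2: [4, 1]

After move 2 (2->0):
Peg 0: [3, 1]
Peg 1: [5, 2]
Peg 2: [4]

After move 3 (0->2):
Peg 0: [3]
Peg 1: [5, 2]
Peg 2: [4, 1]

After move 4 (2->0):
Peg 0: [3, 1]
Peg 1: [5, 2]
Peg 2: [4]

After move 5 (1->2):
Peg 0: [3, 1]
Peg 1: [5]
Peg 2: [4, 2]

After move 6 (0->1):
Peg 0: [3]
Peg 1: [5, 1]
Peg 2: [4, 2]

After move 7 (2->0):
Peg 0: [3, 2]
Peg 1: [5, 1]
Peg 2: [4]

After move 8 (0->2):
Peg 0: [3]
Peg 1: [5, 1]
Peg 2: [4, 2]

After move 9 (2->0):
Peg 0: [3, 2]
Peg 1: [5, 1]
Peg 2: [4]

Answer: Peg 0: [3, 2]
Peg 1: [5, 1]
Peg 2: [4]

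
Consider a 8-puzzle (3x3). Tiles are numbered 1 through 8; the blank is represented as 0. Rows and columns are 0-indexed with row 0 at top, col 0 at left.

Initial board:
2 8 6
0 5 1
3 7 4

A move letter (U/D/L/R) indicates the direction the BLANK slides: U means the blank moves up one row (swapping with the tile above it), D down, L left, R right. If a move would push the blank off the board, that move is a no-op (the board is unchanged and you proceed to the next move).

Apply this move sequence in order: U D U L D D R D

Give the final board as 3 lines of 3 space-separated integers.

After move 1 (U):
0 8 6
2 5 1
3 7 4

After move 2 (D):
2 8 6
0 5 1
3 7 4

After move 3 (U):
0 8 6
2 5 1
3 7 4

After move 4 (L):
0 8 6
2 5 1
3 7 4

After move 5 (D):
2 8 6
0 5 1
3 7 4

After move 6 (D):
2 8 6
3 5 1
0 7 4

After move 7 (R):
2 8 6
3 5 1
7 0 4

After move 8 (D):
2 8 6
3 5 1
7 0 4

Answer: 2 8 6
3 5 1
7 0 4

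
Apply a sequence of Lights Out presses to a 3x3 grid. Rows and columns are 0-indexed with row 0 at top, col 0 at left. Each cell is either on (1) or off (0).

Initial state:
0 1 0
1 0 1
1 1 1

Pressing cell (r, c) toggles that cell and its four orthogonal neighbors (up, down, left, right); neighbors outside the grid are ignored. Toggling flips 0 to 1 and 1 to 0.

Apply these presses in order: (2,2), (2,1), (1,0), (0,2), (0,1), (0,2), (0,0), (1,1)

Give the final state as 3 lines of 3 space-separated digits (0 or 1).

After press 1 at (2,2):
0 1 0
1 0 0
1 0 0

After press 2 at (2,1):
0 1 0
1 1 0
0 1 1

After press 3 at (1,0):
1 1 0
0 0 0
1 1 1

After press 4 at (0,2):
1 0 1
0 0 1
1 1 1

After press 5 at (0,1):
0 1 0
0 1 1
1 1 1

After press 6 at (0,2):
0 0 1
0 1 0
1 1 1

After press 7 at (0,0):
1 1 1
1 1 0
1 1 1

After press 8 at (1,1):
1 0 1
0 0 1
1 0 1

Answer: 1 0 1
0 0 1
1 0 1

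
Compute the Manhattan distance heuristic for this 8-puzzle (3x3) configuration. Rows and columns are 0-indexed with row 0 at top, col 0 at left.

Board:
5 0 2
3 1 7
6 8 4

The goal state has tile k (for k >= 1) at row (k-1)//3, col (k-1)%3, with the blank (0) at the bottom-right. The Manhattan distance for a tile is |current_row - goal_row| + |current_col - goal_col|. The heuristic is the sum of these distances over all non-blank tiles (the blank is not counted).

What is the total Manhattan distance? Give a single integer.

Tile 5: at (0,0), goal (1,1), distance |0-1|+|0-1| = 2
Tile 2: at (0,2), goal (0,1), distance |0-0|+|2-1| = 1
Tile 3: at (1,0), goal (0,2), distance |1-0|+|0-2| = 3
Tile 1: at (1,1), goal (0,0), distance |1-0|+|1-0| = 2
Tile 7: at (1,2), goal (2,0), distance |1-2|+|2-0| = 3
Tile 6: at (2,0), goal (1,2), distance |2-1|+|0-2| = 3
Tile 8: at (2,1), goal (2,1), distance |2-2|+|1-1| = 0
Tile 4: at (2,2), goal (1,0), distance |2-1|+|2-0| = 3
Sum: 2 + 1 + 3 + 2 + 3 + 3 + 0 + 3 = 17

Answer: 17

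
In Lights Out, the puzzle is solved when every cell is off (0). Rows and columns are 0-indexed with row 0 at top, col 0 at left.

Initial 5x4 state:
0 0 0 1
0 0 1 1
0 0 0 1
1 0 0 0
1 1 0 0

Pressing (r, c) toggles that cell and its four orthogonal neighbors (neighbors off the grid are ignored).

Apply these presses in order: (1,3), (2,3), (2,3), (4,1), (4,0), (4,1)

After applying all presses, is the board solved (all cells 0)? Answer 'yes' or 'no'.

After press 1 at (1,3):
0 0 0 0
0 0 0 0
0 0 0 0
1 0 0 0
1 1 0 0

After press 2 at (2,3):
0 0 0 0
0 0 0 1
0 0 1 1
1 0 0 1
1 1 0 0

After press 3 at (2,3):
0 0 0 0
0 0 0 0
0 0 0 0
1 0 0 0
1 1 0 0

After press 4 at (4,1):
0 0 0 0
0 0 0 0
0 0 0 0
1 1 0 0
0 0 1 0

After press 5 at (4,0):
0 0 0 0
0 0 0 0
0 0 0 0
0 1 0 0
1 1 1 0

After press 6 at (4,1):
0 0 0 0
0 0 0 0
0 0 0 0
0 0 0 0
0 0 0 0

Lights still on: 0

Answer: yes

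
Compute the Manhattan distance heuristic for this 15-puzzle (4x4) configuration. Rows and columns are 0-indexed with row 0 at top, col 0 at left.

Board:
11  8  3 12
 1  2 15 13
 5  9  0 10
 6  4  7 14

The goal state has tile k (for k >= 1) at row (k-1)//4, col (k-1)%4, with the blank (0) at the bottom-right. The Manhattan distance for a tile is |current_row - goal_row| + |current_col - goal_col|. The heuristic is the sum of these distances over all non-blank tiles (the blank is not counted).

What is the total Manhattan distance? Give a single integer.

Tile 11: (0,0)->(2,2) = 4
Tile 8: (0,1)->(1,3) = 3
Tile 3: (0,2)->(0,2) = 0
Tile 12: (0,3)->(2,3) = 2
Tile 1: (1,0)->(0,0) = 1
Tile 2: (1,1)->(0,1) = 1
Tile 15: (1,2)->(3,2) = 2
Tile 13: (1,3)->(3,0) = 5
Tile 5: (2,0)->(1,0) = 1
Tile 9: (2,1)->(2,0) = 1
Tile 10: (2,3)->(2,1) = 2
Tile 6: (3,0)->(1,1) = 3
Tile 4: (3,1)->(0,3) = 5
Tile 7: (3,2)->(1,2) = 2
Tile 14: (3,3)->(3,1) = 2
Sum: 4 + 3 + 0 + 2 + 1 + 1 + 2 + 5 + 1 + 1 + 2 + 3 + 5 + 2 + 2 = 34

Answer: 34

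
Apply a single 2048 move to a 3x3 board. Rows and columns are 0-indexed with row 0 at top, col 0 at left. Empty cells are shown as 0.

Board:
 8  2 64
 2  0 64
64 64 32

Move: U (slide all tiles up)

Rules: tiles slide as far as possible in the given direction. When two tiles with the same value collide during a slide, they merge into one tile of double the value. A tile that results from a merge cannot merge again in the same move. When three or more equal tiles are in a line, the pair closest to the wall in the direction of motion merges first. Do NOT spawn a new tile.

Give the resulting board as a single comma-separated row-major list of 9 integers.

Slide up:
col 0: [8, 2, 64] -> [8, 2, 64]
col 1: [2, 0, 64] -> [2, 64, 0]
col 2: [64, 64, 32] -> [128, 32, 0]

Answer: 8, 2, 128, 2, 64, 32, 64, 0, 0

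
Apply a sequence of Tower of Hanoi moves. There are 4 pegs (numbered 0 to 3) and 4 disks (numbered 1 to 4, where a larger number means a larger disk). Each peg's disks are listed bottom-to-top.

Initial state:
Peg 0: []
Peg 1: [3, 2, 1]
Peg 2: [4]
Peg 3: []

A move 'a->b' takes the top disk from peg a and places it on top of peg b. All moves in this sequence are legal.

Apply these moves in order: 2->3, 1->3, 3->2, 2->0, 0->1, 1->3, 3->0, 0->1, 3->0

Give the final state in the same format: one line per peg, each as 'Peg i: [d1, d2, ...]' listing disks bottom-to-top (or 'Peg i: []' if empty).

Answer: Peg 0: [4]
Peg 1: [3, 2, 1]
Peg 2: []
Peg 3: []

Derivation:
After move 1 (2->3):
Peg 0: []
Peg 1: [3, 2, 1]
Peg 2: []
Peg 3: [4]

After move 2 (1->3):
Peg 0: []
Peg 1: [3, 2]
Peg 2: []
Peg 3: [4, 1]

After move 3 (3->2):
Peg 0: []
Peg 1: [3, 2]
Peg 2: [1]
Peg 3: [4]

After move 4 (2->0):
Peg 0: [1]
Peg 1: [3, 2]
Peg 2: []
Peg 3: [4]

After move 5 (0->1):
Peg 0: []
Peg 1: [3, 2, 1]
Peg 2: []
Peg 3: [4]

After move 6 (1->3):
Peg 0: []
Peg 1: [3, 2]
Peg 2: []
Peg 3: [4, 1]

After move 7 (3->0):
Peg 0: [1]
Peg 1: [3, 2]
Peg 2: []
Peg 3: [4]

After move 8 (0->1):
Peg 0: []
Peg 1: [3, 2, 1]
Peg 2: []
Peg 3: [4]

After move 9 (3->0):
Peg 0: [4]
Peg 1: [3, 2, 1]
Peg 2: []
Peg 3: []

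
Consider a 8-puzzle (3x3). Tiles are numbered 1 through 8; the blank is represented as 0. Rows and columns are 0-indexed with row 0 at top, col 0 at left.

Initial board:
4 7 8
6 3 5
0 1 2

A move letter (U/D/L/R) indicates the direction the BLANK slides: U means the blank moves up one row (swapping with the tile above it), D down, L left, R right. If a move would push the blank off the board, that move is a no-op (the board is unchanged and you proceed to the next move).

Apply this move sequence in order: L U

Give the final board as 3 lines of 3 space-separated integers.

Answer: 4 7 8
0 3 5
6 1 2

Derivation:
After move 1 (L):
4 7 8
6 3 5
0 1 2

After move 2 (U):
4 7 8
0 3 5
6 1 2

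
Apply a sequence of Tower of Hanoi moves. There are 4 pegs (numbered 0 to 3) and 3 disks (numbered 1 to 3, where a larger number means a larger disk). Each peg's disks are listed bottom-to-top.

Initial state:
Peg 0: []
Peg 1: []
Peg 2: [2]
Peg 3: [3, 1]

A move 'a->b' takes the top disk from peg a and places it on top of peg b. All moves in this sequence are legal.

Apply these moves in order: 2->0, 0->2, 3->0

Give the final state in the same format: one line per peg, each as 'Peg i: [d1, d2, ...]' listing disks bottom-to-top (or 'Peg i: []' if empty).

After move 1 (2->0):
Peg 0: [2]
Peg 1: []
Peg 2: []
Peg 3: [3, 1]

After move 2 (0->2):
Peg 0: []
Peg 1: []
Peg 2: [2]
Peg 3: [3, 1]

After move 3 (3->0):
Peg 0: [1]
Peg 1: []
Peg 2: [2]
Peg 3: [3]

Answer: Peg 0: [1]
Peg 1: []
Peg 2: [2]
Peg 3: [3]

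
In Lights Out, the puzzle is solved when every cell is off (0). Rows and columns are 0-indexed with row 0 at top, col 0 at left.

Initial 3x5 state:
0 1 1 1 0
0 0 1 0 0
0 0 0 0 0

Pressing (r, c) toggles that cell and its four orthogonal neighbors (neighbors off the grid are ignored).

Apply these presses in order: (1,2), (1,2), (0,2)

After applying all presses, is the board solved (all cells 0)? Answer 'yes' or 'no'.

After press 1 at (1,2):
0 1 0 1 0
0 1 0 1 0
0 0 1 0 0

After press 2 at (1,2):
0 1 1 1 0
0 0 1 0 0
0 0 0 0 0

After press 3 at (0,2):
0 0 0 0 0
0 0 0 0 0
0 0 0 0 0

Lights still on: 0

Answer: yes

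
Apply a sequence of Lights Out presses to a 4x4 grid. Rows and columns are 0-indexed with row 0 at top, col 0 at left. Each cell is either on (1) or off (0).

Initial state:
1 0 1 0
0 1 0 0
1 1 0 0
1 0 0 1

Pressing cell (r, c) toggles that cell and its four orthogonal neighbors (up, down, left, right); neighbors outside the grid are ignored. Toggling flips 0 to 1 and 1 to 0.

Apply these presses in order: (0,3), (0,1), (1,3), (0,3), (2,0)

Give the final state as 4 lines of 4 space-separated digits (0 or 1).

After press 1 at (0,3):
1 0 0 1
0 1 0 1
1 1 0 0
1 0 0 1

After press 2 at (0,1):
0 1 1 1
0 0 0 1
1 1 0 0
1 0 0 1

After press 3 at (1,3):
0 1 1 0
0 0 1 0
1 1 0 1
1 0 0 1

After press 4 at (0,3):
0 1 0 1
0 0 1 1
1 1 0 1
1 0 0 1

After press 5 at (2,0):
0 1 0 1
1 0 1 1
0 0 0 1
0 0 0 1

Answer: 0 1 0 1
1 0 1 1
0 0 0 1
0 0 0 1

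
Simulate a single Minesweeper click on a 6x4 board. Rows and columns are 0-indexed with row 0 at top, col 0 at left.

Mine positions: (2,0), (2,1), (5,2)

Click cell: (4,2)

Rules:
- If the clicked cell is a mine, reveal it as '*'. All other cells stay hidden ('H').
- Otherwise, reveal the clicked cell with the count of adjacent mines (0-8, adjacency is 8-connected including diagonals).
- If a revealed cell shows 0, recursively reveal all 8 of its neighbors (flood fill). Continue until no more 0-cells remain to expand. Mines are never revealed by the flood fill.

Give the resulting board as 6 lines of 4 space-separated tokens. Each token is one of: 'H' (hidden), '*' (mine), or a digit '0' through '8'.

H H H H
H H H H
H H H H
H H H H
H H 1 H
H H H H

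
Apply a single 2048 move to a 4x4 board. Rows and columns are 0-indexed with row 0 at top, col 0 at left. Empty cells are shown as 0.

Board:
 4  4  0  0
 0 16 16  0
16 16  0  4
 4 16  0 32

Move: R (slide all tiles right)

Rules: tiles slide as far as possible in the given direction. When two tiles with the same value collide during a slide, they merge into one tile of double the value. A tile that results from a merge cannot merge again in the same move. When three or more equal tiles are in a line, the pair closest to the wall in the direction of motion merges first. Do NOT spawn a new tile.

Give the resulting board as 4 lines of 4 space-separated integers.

Slide right:
row 0: [4, 4, 0, 0] -> [0, 0, 0, 8]
row 1: [0, 16, 16, 0] -> [0, 0, 0, 32]
row 2: [16, 16, 0, 4] -> [0, 0, 32, 4]
row 3: [4, 16, 0, 32] -> [0, 4, 16, 32]

Answer:  0  0  0  8
 0  0  0 32
 0  0 32  4
 0  4 16 32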